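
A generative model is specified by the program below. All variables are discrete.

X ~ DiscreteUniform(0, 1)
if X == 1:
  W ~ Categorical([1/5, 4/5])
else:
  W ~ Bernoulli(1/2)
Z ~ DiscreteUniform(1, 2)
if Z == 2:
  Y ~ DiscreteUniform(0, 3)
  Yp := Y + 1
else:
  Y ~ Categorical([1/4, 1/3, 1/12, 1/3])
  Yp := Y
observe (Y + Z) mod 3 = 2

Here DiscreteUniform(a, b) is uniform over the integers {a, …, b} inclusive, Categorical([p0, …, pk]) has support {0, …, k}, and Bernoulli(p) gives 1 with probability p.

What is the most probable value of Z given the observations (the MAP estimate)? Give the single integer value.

argmax_v P(Z = v | obs) = 2

Enumerate traces; 12 have nonzero weight after conditioning:
  (X=0, W=0, Z=1, Y=1) weight 1/24
  (X=0, W=0, Z=2, Y=0) weight 1/32
  (X=0, W=0, Z=2, Y=3) weight 1/32
  (X=0, W=1, Z=1, Y=1) weight 1/24
  (X=0, W=1, Z=2, Y=0) weight 1/32
  (X=0, W=1, Z=2, Y=3) weight 1/32
  (X=1, W=0, Z=1, Y=1) weight 1/60
  (X=1, W=0, Z=2, Y=0) weight 1/80
  … 4 more
Group by Z:
  weight(Z=1) = 1/6
  weight(Z=2) = 1/4
Total weight = 1/6 + 1/4 = 5/12
P(Z=1 | obs) = 1/6 / 5/12 = 2/5
P(Z=2 | obs) = 1/4 / 5/12 = 3/5
argmax = 2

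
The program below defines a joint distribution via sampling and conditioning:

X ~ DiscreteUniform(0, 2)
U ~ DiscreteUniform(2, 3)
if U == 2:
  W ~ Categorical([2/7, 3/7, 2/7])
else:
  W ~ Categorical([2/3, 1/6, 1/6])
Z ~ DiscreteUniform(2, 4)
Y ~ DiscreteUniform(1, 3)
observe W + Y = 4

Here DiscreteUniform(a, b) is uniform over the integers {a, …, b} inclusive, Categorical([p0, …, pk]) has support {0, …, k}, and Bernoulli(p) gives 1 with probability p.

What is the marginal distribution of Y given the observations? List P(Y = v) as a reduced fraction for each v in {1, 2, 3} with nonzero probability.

P(Y=2) = 19/44, P(Y=3) = 25/44

Enumerate traces; 36 have nonzero weight after conditioning:
  (X=0, U=2, W=1, Z=2, Y=3) weight 1/126
  (X=0, U=2, W=1, Z=3, Y=3) weight 1/126
  (X=0, U=2, W=1, Z=4, Y=3) weight 1/126
  (X=0, U=2, W=2, Z=2, Y=2) weight 1/189
  (X=0, U=2, W=2, Z=3, Y=2) weight 1/189
  (X=0, U=2, W=2, Z=4, Y=2) weight 1/189
  (X=0, U=3, W=1, Z=2, Y=3) weight 1/324
  (X=0, U=3, W=1, Z=3, Y=3) weight 1/324
  … 28 more
Group by Y:
  weight(Y=2) = 19/252
  weight(Y=3) = 25/252
Total weight = 19/252 + 25/252 = 11/63
P(Y=2 | obs) = 19/252 / 11/63 = 19/44
P(Y=3 | obs) = 25/252 / 11/63 = 25/44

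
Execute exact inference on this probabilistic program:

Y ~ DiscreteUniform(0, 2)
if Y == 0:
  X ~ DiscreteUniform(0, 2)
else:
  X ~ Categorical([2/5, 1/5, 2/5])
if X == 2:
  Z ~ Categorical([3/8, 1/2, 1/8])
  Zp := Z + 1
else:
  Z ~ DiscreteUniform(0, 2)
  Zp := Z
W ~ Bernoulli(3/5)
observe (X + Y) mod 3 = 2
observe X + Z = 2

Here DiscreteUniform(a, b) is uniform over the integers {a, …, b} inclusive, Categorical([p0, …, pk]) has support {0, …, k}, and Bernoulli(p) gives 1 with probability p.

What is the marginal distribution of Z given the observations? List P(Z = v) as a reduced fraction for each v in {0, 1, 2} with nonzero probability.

Enumerate traces; 6 have nonzero weight after conditioning:
  (Y=0, X=2, Z=0, W=0) weight 1/60
  (Y=0, X=2, Z=0, W=1) weight 1/40
  (Y=1, X=1, Z=1, W=0) weight 2/225
  (Y=1, X=1, Z=1, W=1) weight 1/75
  (Y=2, X=0, Z=2, W=0) weight 4/225
  (Y=2, X=0, Z=2, W=1) weight 2/75
Group by Z:
  weight(Z=0) = 1/24
  weight(Z=1) = 1/45
  weight(Z=2) = 2/45
Total weight = 1/24 + 1/45 + 2/45 = 13/120
P(Z=0 | obs) = 1/24 / 13/120 = 5/13
P(Z=1 | obs) = 1/45 / 13/120 = 8/39
P(Z=2 | obs) = 2/45 / 13/120 = 16/39

P(Z=0) = 5/13, P(Z=1) = 8/39, P(Z=2) = 16/39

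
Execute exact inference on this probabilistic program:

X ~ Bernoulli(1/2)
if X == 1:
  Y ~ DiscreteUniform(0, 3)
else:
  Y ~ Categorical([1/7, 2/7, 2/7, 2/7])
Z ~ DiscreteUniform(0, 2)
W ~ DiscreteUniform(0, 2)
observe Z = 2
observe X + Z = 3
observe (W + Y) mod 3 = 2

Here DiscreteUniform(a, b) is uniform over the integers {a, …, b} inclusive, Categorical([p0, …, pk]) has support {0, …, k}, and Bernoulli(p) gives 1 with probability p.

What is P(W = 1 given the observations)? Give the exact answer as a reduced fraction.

P(W = 1 | obs) = 1/4

Enumerate traces; 4 have nonzero weight after conditioning:
  (X=1, Y=0, Z=2, W=2) weight 1/72
  (X=1, Y=1, Z=2, W=1) weight 1/72
  (X=1, Y=2, Z=2, W=0) weight 1/72
  (X=1, Y=3, Z=2, W=2) weight 1/72
Group by W:
  weight(W=0) = 1/72
  weight(W=1) = 1/72
  weight(W=2) = 1/36
Total weight = 1/72 + 1/72 + 1/36 = 1/18
P(W=0 | obs) = 1/72 / 1/18 = 1/4
P(W=1 | obs) = 1/72 / 1/18 = 1/4
P(W=2 | obs) = 1/36 / 1/18 = 1/2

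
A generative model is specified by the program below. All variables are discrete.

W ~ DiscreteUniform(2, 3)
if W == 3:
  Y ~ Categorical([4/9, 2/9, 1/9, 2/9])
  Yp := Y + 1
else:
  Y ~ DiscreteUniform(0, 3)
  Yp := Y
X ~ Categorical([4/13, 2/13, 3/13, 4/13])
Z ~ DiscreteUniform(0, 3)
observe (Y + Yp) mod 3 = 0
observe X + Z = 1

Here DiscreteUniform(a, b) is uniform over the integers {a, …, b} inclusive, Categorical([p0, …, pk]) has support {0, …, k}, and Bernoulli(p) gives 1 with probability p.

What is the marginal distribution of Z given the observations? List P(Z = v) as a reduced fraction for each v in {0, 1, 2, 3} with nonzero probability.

P(Z=0) = 1/3, P(Z=1) = 2/3

Enumerate traces; 6 have nonzero weight after conditioning:
  (W=2, Y=0, X=0, Z=1) weight 1/104
  (W=2, Y=0, X=1, Z=0) weight 1/208
  (W=2, Y=3, X=0, Z=1) weight 1/104
  (W=2, Y=3, X=1, Z=0) weight 1/208
  (W=3, Y=1, X=0, Z=1) weight 1/117
  (W=3, Y=1, X=1, Z=0) weight 1/234
Group by Z:
  weight(Z=0) = 1/72
  weight(Z=1) = 1/36
Total weight = 1/72 + 1/36 = 1/24
P(Z=0 | obs) = 1/72 / 1/24 = 1/3
P(Z=1 | obs) = 1/36 / 1/24 = 2/3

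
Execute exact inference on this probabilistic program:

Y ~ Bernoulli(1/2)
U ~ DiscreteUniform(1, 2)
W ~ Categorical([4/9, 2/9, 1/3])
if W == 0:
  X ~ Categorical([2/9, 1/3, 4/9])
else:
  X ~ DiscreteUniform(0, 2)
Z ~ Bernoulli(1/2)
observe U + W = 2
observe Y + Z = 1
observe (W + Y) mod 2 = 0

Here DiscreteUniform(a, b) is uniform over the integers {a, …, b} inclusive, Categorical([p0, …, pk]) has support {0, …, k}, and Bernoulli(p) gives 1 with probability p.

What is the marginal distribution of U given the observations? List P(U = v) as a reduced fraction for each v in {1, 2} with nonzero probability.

Enumerate traces; 6 have nonzero weight after conditioning:
  (Y=0, U=2, W=0, X=0, Z=1) weight 1/81
  (Y=0, U=2, W=0, X=1, Z=1) weight 1/54
  (Y=0, U=2, W=0, X=2, Z=1) weight 2/81
  (Y=1, U=1, W=1, X=0, Z=0) weight 1/108
  (Y=1, U=1, W=1, X=1, Z=0) weight 1/108
  (Y=1, U=1, W=1, X=2, Z=0) weight 1/108
Group by U:
  weight(U=1) = 1/36
  weight(U=2) = 1/18
Total weight = 1/36 + 1/18 = 1/12
P(U=1 | obs) = 1/36 / 1/12 = 1/3
P(U=2 | obs) = 1/18 / 1/12 = 2/3

P(U=1) = 1/3, P(U=2) = 2/3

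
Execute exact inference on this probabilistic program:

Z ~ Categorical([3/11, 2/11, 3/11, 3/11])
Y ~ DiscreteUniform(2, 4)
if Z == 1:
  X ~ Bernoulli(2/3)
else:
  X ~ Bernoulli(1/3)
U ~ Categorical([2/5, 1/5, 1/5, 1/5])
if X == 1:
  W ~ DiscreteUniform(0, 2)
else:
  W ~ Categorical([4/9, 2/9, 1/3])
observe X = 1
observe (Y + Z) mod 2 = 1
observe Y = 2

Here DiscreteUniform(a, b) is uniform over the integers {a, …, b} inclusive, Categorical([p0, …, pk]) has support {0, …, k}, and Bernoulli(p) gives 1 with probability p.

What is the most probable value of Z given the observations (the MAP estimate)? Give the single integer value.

Enumerate traces; 24 have nonzero weight after conditioning:
  (Z=1, Y=2, X=1, U=0, W=0) weight 8/1485
  (Z=1, Y=2, X=1, U=0, W=1) weight 8/1485
  (Z=1, Y=2, X=1, U=0, W=2) weight 8/1485
  (Z=1, Y=2, X=1, U=1, W=0) weight 4/1485
  (Z=1, Y=2, X=1, U=1, W=1) weight 4/1485
  (Z=1, Y=2, X=1, U=1, W=2) weight 4/1485
  (Z=1, Y=2, X=1, U=2, W=0) weight 4/1485
  (Z=1, Y=2, X=1, U=2, W=1) weight 4/1485
  (Z=3, Y=2, X=1, U=0, W=0) weight 2/495
  … 15 more
Group by Z:
  weight(Z=1) = 4/99
  weight(Z=3) = 1/33
Total weight = 4/99 + 1/33 = 7/99
P(Z=1 | obs) = 4/99 / 7/99 = 4/7
P(Z=3 | obs) = 1/33 / 7/99 = 3/7
argmax = 1

argmax_v P(Z = v | obs) = 1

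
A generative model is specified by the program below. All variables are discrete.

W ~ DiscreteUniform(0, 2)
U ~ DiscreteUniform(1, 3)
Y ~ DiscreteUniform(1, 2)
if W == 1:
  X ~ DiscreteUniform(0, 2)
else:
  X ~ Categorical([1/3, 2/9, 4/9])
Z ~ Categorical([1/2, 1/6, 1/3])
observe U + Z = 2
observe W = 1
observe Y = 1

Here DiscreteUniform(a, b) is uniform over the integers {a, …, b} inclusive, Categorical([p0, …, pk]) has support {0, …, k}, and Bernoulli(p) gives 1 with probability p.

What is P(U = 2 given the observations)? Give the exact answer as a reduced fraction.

Enumerate traces; 6 have nonzero weight after conditioning:
  (W=1, U=1, Y=1, X=0, Z=1) weight 1/324
  (W=1, U=1, Y=1, X=1, Z=1) weight 1/324
  (W=1, U=1, Y=1, X=2, Z=1) weight 1/324
  (W=1, U=2, Y=1, X=0, Z=0) weight 1/108
  (W=1, U=2, Y=1, X=1, Z=0) weight 1/108
  (W=1, U=2, Y=1, X=2, Z=0) weight 1/108
Group by U:
  weight(U=1) = 1/108
  weight(U=2) = 1/36
Total weight = 1/108 + 1/36 = 1/27
P(U=1 | obs) = 1/108 / 1/27 = 1/4
P(U=2 | obs) = 1/36 / 1/27 = 3/4

P(U = 2 | obs) = 3/4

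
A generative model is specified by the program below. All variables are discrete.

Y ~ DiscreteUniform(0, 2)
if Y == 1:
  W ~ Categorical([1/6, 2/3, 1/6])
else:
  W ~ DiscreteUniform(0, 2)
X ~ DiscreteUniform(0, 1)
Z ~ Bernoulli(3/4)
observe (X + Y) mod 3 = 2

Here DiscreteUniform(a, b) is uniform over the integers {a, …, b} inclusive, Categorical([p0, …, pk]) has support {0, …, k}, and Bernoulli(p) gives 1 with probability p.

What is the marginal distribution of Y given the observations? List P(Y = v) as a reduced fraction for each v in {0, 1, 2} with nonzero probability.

P(Y=1) = 1/2, P(Y=2) = 1/2

Enumerate traces; 12 have nonzero weight after conditioning:
  (Y=1, W=0, X=1, Z=0) weight 1/144
  (Y=1, W=0, X=1, Z=1) weight 1/48
  (Y=1, W=1, X=1, Z=0) weight 1/36
  (Y=1, W=1, X=1, Z=1) weight 1/12
  (Y=1, W=2, X=1, Z=0) weight 1/144
  (Y=1, W=2, X=1, Z=1) weight 1/48
  (Y=2, W=0, X=0, Z=0) weight 1/72
  (Y=2, W=0, X=0, Z=1) weight 1/24
  … 4 more
Group by Y:
  weight(Y=1) = 1/6
  weight(Y=2) = 1/6
Total weight = 1/6 + 1/6 = 1/3
P(Y=1 | obs) = 1/6 / 1/3 = 1/2
P(Y=2 | obs) = 1/6 / 1/3 = 1/2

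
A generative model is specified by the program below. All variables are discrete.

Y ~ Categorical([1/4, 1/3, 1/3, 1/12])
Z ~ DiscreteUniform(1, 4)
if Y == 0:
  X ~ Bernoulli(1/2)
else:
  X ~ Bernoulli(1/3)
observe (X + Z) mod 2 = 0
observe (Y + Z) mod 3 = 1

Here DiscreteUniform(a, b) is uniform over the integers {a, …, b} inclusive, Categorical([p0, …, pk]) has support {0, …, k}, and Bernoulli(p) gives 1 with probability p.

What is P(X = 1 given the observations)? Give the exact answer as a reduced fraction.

P(X = 1 | obs) = 19/48

Enumerate traces; 6 have nonzero weight after conditioning:
  (Y=0, Z=1, X=1) weight 1/32
  (Y=0, Z=4, X=0) weight 1/32
  (Y=1, Z=3, X=1) weight 1/36
  (Y=2, Z=2, X=0) weight 1/18
  (Y=3, Z=1, X=1) weight 1/144
  (Y=3, Z=4, X=0) weight 1/72
Group by X:
  weight(X=0) = 29/288
  weight(X=1) = 19/288
Total weight = 29/288 + 19/288 = 1/6
P(X=0 | obs) = 29/288 / 1/6 = 29/48
P(X=1 | obs) = 19/288 / 1/6 = 19/48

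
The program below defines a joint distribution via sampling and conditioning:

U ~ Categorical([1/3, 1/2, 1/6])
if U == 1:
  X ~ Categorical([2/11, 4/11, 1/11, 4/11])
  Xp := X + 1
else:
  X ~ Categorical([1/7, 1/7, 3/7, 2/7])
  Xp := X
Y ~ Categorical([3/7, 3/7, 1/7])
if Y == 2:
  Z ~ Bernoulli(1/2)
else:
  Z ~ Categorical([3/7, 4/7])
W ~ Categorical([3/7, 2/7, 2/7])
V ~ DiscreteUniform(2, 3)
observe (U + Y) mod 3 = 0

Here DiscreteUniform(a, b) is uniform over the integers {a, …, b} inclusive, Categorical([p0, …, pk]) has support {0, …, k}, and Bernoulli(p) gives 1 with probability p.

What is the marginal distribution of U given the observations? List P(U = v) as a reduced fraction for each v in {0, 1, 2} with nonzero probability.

P(U=0) = 1/2, P(U=1) = 1/4, P(U=2) = 1/4

Enumerate traces; 144 have nonzero weight after conditioning:
  (U=0, X=0, Y=0, Z=0, W=0, V=2) weight 9/4802
  (U=0, X=0, Y=0, Z=0, W=0, V=3) weight 9/4802
  (U=0, X=0, Y=0, Z=0, W=1, V=2) weight 3/2401
  (U=0, X=0, Y=0, Z=0, W=1, V=3) weight 3/2401
  (U=0, X=0, Y=0, Z=0, W=2, V=2) weight 3/2401
  (U=0, X=0, Y=0, Z=0, W=2, V=3) weight 3/2401
  (U=0, X=0, Y=0, Z=1, W=0, V=2) weight 6/2401
  (U=0, X=0, Y=0, Z=1, W=0, V=3) weight 6/2401
  (U=1, X=0, Y=2, Z=0, W=0, V=2) weight 3/2156
  (U=2, X=0, Y=1, Z=0, W=0, V=2) weight 9/9604
  … 134 more
Group by U:
  weight(U=0) = 1/7
  weight(U=1) = 1/14
  weight(U=2) = 1/14
Total weight = 1/7 + 1/14 + 1/14 = 2/7
P(U=0 | obs) = 1/7 / 2/7 = 1/2
P(U=1 | obs) = 1/14 / 2/7 = 1/4
P(U=2 | obs) = 1/14 / 2/7 = 1/4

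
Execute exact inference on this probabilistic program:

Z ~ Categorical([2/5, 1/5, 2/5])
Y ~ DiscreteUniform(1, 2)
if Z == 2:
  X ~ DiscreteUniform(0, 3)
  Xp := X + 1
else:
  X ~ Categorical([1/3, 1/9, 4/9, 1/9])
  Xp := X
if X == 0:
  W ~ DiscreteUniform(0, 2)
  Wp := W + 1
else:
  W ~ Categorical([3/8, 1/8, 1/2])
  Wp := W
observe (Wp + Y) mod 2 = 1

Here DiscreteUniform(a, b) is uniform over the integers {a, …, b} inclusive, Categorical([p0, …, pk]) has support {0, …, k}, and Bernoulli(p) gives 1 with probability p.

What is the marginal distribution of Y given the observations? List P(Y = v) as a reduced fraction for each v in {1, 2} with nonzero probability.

Enumerate traces; 36 have nonzero weight after conditioning:
  (Z=0, Y=1, X=0, W=1) weight 1/45
  (Z=0, Y=1, X=1, W=0) weight 1/120
  (Z=0, Y=1, X=1, W=2) weight 1/90
  (Z=0, Y=1, X=2, W=0) weight 1/30
  (Z=0, Y=1, X=2, W=2) weight 2/45
  (Z=0, Y=1, X=3, W=0) weight 1/120
  (Z=0, Y=1, X=3, W=2) weight 1/90
  (Z=0, Y=2, X=0, W=0) weight 1/45
  … 28 more
Group by Y:
  weight(Y=1) = 57/160
  weight(Y=2) = 23/160
Total weight = 57/160 + 23/160 = 1/2
P(Y=1 | obs) = 57/160 / 1/2 = 57/80
P(Y=2 | obs) = 23/160 / 1/2 = 23/80

P(Y=1) = 57/80, P(Y=2) = 23/80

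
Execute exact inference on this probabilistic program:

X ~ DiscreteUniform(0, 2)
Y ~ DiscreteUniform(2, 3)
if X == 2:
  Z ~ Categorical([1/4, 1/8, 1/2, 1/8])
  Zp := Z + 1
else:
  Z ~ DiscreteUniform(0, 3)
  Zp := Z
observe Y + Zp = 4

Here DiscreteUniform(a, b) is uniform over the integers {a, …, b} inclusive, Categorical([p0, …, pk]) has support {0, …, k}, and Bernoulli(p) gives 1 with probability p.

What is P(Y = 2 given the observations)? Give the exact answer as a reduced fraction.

Enumerate traces; 6 have nonzero weight after conditioning:
  (X=0, Y=2, Z=2) weight 1/24
  (X=0, Y=3, Z=1) weight 1/24
  (X=1, Y=2, Z=2) weight 1/24
  (X=1, Y=3, Z=1) weight 1/24
  (X=2, Y=2, Z=1) weight 1/48
  (X=2, Y=3, Z=0) weight 1/24
Group by Y:
  weight(Y=2) = 5/48
  weight(Y=3) = 1/8
Total weight = 5/48 + 1/8 = 11/48
P(Y=2 | obs) = 5/48 / 11/48 = 5/11
P(Y=3 | obs) = 1/8 / 11/48 = 6/11

P(Y = 2 | obs) = 5/11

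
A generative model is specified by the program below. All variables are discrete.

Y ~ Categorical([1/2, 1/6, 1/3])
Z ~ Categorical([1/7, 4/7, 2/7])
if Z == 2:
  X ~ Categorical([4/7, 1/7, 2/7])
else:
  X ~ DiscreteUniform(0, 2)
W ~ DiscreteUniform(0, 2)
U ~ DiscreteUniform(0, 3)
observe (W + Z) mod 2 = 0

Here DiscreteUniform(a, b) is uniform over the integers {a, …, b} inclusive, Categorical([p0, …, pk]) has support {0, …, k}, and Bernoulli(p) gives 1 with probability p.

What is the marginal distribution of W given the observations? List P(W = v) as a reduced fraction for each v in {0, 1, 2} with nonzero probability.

Enumerate traces; 180 have nonzero weight after conditioning:
  (Y=0, Z=0, X=0, W=0, U=0) weight 1/504
  (Y=0, Z=0, X=0, W=0, U=1) weight 1/504
  (Y=0, Z=0, X=0, W=0, U=2) weight 1/504
  (Y=0, Z=0, X=0, W=0, U=3) weight 1/504
  (Y=0, Z=0, X=0, W=2, U=0) weight 1/504
  (Y=0, Z=0, X=0, W=2, U=1) weight 1/504
  (Y=0, Z=0, X=0, W=2, U=2) weight 1/504
  (Y=0, Z=0, X=0, W=2, U=3) weight 1/504
  (Y=0, Z=1, X=0, W=1, U=0) weight 1/126
  … 171 more
Group by W:
  weight(W=0) = 1/7
  weight(W=1) = 4/21
  weight(W=2) = 1/7
Total weight = 1/7 + 4/21 + 1/7 = 10/21
P(W=0 | obs) = 1/7 / 10/21 = 3/10
P(W=1 | obs) = 4/21 / 10/21 = 2/5
P(W=2 | obs) = 1/7 / 10/21 = 3/10

P(W=0) = 3/10, P(W=1) = 2/5, P(W=2) = 3/10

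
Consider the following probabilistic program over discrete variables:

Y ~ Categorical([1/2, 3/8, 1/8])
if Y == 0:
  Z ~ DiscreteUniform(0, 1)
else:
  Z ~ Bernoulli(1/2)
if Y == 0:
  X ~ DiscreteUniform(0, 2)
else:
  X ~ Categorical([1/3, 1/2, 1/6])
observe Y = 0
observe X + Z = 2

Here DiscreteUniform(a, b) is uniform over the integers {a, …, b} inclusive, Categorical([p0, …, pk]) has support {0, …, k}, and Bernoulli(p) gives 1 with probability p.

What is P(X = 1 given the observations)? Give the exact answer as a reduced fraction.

Enumerate traces; 2 have nonzero weight after conditioning:
  (Y=0, Z=0, X=2) weight 1/12
  (Y=0, Z=1, X=1) weight 1/12
Group by X:
  weight(X=1) = 1/12
  weight(X=2) = 1/12
Total weight = 1/12 + 1/12 = 1/6
P(X=1 | obs) = 1/12 / 1/6 = 1/2
P(X=2 | obs) = 1/12 / 1/6 = 1/2

P(X = 1 | obs) = 1/2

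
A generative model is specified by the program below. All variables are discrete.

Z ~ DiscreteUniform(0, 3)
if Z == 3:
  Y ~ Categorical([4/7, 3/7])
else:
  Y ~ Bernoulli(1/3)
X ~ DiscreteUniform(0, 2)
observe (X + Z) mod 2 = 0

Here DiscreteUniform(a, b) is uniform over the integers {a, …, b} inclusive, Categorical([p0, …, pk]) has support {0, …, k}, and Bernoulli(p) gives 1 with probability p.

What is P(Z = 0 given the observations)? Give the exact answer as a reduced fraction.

P(Z = 0 | obs) = 1/3

Enumerate traces; 12 have nonzero weight after conditioning:
  (Z=0, Y=0, X=0) weight 1/18
  (Z=0, Y=0, X=2) weight 1/18
  (Z=0, Y=1, X=0) weight 1/36
  (Z=0, Y=1, X=2) weight 1/36
  (Z=1, Y=0, X=1) weight 1/18
  (Z=1, Y=1, X=1) weight 1/36
  (Z=2, Y=0, X=0) weight 1/18
  (Z=2, Y=0, X=2) weight 1/18
  (Z=3, Y=0, X=1) weight 1/21
  … 3 more
Group by Z:
  weight(Z=0) = 1/6
  weight(Z=1) = 1/12
  weight(Z=2) = 1/6
  weight(Z=3) = 1/12
Total weight = 1/6 + 1/12 + 1/6 + 1/12 = 1/2
P(Z=0 | obs) = 1/6 / 1/2 = 1/3
P(Z=1 | obs) = 1/12 / 1/2 = 1/6
P(Z=2 | obs) = 1/6 / 1/2 = 1/3
P(Z=3 | obs) = 1/12 / 1/2 = 1/6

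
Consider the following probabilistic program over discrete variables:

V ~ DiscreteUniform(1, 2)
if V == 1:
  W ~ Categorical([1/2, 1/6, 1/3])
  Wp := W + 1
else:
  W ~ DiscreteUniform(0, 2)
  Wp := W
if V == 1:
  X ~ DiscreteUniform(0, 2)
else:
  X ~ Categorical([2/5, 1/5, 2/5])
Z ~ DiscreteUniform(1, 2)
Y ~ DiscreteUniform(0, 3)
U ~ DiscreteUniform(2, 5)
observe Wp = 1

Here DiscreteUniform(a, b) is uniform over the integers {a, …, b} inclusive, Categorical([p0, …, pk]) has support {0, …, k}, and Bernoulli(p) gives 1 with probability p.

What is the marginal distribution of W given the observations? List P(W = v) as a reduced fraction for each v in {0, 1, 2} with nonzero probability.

Enumerate traces; 192 have nonzero weight after conditioning:
  (V=1, W=0, X=0, Z=1, Y=0, U=2) weight 1/384
  (V=1, W=0, X=0, Z=1, Y=0, U=3) weight 1/384
  (V=1, W=0, X=0, Z=1, Y=0, U=4) weight 1/384
  (V=1, W=0, X=0, Z=1, Y=0, U=5) weight 1/384
  (V=1, W=0, X=0, Z=1, Y=1, U=2) weight 1/384
  (V=1, W=0, X=0, Z=1, Y=1, U=3) weight 1/384
  (V=1, W=0, X=0, Z=1, Y=1, U=4) weight 1/384
  (V=1, W=0, X=0, Z=1, Y=1, U=5) weight 1/384
  (V=2, W=1, X=0, Z=1, Y=0, U=2) weight 1/480
  … 183 more
Group by W:
  weight(W=0) = 1/4
  weight(W=1) = 1/6
Total weight = 1/4 + 1/6 = 5/12
P(W=0 | obs) = 1/4 / 5/12 = 3/5
P(W=1 | obs) = 1/6 / 5/12 = 2/5

P(W=0) = 3/5, P(W=1) = 2/5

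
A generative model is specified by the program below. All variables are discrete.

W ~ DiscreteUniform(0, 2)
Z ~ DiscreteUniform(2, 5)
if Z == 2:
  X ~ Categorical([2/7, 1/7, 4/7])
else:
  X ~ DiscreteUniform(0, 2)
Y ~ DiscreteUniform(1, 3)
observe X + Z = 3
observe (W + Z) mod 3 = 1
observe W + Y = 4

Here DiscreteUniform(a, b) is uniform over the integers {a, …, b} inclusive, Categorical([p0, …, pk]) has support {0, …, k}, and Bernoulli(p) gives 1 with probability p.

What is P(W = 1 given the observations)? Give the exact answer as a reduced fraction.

Enumerate traces; 2 have nonzero weight after conditioning:
  (W=1, Z=3, X=0, Y=3) weight 1/108
  (W=2, Z=2, X=1, Y=2) weight 1/252
Group by W:
  weight(W=1) = 1/108
  weight(W=2) = 1/252
Total weight = 1/108 + 1/252 = 5/378
P(W=1 | obs) = 1/108 / 5/378 = 7/10
P(W=2 | obs) = 1/252 / 5/378 = 3/10

P(W = 1 | obs) = 7/10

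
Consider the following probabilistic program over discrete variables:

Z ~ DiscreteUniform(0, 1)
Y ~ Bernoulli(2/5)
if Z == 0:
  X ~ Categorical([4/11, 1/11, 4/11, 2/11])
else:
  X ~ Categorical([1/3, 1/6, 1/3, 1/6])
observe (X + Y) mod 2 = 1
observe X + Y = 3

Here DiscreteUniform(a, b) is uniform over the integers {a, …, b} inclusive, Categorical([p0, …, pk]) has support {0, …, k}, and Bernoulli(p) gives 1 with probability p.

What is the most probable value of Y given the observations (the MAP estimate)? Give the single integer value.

Enumerate traces; 4 have nonzero weight after conditioning:
  (Z=0, Y=0, X=3) weight 3/55
  (Z=0, Y=1, X=2) weight 4/55
  (Z=1, Y=0, X=3) weight 1/20
  (Z=1, Y=1, X=2) weight 1/15
Group by Y:
  weight(Y=0) = 23/220
  weight(Y=1) = 23/165
Total weight = 23/220 + 23/165 = 161/660
P(Y=0 | obs) = 23/220 / 161/660 = 3/7
P(Y=1 | obs) = 23/165 / 161/660 = 4/7
argmax = 1

argmax_v P(Y = v | obs) = 1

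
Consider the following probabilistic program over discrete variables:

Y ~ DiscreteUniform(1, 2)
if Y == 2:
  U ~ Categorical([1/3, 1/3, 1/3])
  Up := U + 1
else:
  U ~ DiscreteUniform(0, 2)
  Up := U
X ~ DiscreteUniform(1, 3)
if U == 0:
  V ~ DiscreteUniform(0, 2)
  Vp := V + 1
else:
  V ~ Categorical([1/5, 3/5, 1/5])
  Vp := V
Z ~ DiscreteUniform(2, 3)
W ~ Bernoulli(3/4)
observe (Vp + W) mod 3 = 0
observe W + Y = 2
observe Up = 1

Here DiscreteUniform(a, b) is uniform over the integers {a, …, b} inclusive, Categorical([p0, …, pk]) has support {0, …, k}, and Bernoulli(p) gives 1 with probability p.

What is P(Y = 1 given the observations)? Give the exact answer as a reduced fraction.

P(Y = 1 | obs) = 9/14

Enumerate traces; 12 have nonzero weight after conditioning:
  (Y=1, U=1, X=1, V=2, Z=2, W=1) weight 1/240
  (Y=1, U=1, X=1, V=2, Z=3, W=1) weight 1/240
  (Y=1, U=1, X=2, V=2, Z=2, W=1) weight 1/240
  (Y=1, U=1, X=2, V=2, Z=3, W=1) weight 1/240
  (Y=1, U=1, X=3, V=2, Z=2, W=1) weight 1/240
  (Y=1, U=1, X=3, V=2, Z=3, W=1) weight 1/240
  (Y=2, U=0, X=1, V=2, Z=2, W=0) weight 1/432
  (Y=2, U=0, X=1, V=2, Z=3, W=0) weight 1/432
  … 4 more
Group by Y:
  weight(Y=1) = 1/40
  weight(Y=2) = 1/72
Total weight = 1/40 + 1/72 = 7/180
P(Y=1 | obs) = 1/40 / 7/180 = 9/14
P(Y=2 | obs) = 1/72 / 7/180 = 5/14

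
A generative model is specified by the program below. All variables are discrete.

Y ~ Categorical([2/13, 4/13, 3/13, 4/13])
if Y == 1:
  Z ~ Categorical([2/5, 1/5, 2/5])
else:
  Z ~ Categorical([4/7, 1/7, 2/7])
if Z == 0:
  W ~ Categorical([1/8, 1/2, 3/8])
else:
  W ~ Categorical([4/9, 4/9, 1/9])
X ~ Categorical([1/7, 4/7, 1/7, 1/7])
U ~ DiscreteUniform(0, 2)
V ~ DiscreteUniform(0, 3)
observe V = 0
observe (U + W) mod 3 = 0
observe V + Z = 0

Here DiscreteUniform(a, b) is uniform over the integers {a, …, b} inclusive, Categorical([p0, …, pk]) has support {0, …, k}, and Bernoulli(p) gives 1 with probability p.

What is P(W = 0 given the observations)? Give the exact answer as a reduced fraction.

Enumerate traces; 48 have nonzero weight after conditioning:
  (Y=0, Z=0, W=0, X=0, U=0, V=0) weight 1/7644
  (Y=0, Z=0, W=0, X=1, U=0, V=0) weight 1/1911
  (Y=0, Z=0, W=0, X=2, U=0, V=0) weight 1/7644
  (Y=0, Z=0, W=0, X=3, U=0, V=0) weight 1/7644
  (Y=0, Z=0, W=1, X=0, U=2, V=0) weight 1/1911
  (Y=0, Z=0, W=1, X=1, U=2, V=0) weight 4/1911
  (Y=0, Z=0, W=1, X=2, U=2, V=0) weight 1/1911
  (Y=0, Z=0, W=1, X=3, U=2, V=0) weight 1/1911
  (Y=0, Z=0, W=2, X=0, U=1, V=0) weight 1/2548
  … 39 more
Group by W:
  weight(W=0) = 59/10920
  weight(W=1) = 59/2730
  weight(W=2) = 59/3640
Total weight = 59/10920 + 59/2730 + 59/3640 = 59/1365
P(W=0 | obs) = 59/10920 / 59/1365 = 1/8
P(W=1 | obs) = 59/2730 / 59/1365 = 1/2
P(W=2 | obs) = 59/3640 / 59/1365 = 3/8

P(W = 0 | obs) = 1/8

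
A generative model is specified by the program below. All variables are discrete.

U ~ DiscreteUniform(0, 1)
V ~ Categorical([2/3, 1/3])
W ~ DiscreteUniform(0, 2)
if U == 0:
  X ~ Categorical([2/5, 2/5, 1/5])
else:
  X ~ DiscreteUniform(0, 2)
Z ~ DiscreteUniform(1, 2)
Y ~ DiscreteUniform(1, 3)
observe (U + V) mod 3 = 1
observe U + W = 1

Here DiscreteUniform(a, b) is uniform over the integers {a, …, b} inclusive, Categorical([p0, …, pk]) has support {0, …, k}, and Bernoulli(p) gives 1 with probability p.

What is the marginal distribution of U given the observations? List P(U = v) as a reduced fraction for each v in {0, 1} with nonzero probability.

Enumerate traces; 36 have nonzero weight after conditioning:
  (U=0, V=1, W=1, X=0, Z=1, Y=1) weight 1/270
  (U=0, V=1, W=1, X=0, Z=1, Y=2) weight 1/270
  (U=0, V=1, W=1, X=0, Z=1, Y=3) weight 1/270
  (U=0, V=1, W=1, X=0, Z=2, Y=1) weight 1/270
  (U=0, V=1, W=1, X=0, Z=2, Y=2) weight 1/270
  (U=0, V=1, W=1, X=0, Z=2, Y=3) weight 1/270
  (U=0, V=1, W=1, X=1, Z=1, Y=1) weight 1/270
  (U=0, V=1, W=1, X=1, Z=1, Y=2) weight 1/270
  (U=1, V=0, W=0, X=0, Z=1, Y=1) weight 1/162
  … 27 more
Group by U:
  weight(U=0) = 1/18
  weight(U=1) = 1/9
Total weight = 1/18 + 1/9 = 1/6
P(U=0 | obs) = 1/18 / 1/6 = 1/3
P(U=1 | obs) = 1/9 / 1/6 = 2/3

P(U=0) = 1/3, P(U=1) = 2/3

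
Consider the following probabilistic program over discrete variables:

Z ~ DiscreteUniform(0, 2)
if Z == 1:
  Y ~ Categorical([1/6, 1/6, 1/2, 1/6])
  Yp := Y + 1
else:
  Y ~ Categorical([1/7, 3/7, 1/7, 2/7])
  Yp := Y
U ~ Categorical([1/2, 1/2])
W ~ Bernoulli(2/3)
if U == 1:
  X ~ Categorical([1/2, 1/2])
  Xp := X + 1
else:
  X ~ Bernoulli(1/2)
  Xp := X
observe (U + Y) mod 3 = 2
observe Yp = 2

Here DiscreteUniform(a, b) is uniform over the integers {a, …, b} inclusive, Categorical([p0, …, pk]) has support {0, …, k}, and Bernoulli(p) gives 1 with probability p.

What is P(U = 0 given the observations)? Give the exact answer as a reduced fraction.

Enumerate traces; 12 have nonzero weight after conditioning:
  (Z=0, Y=2, U=0, W=0, X=0) weight 1/252
  (Z=0, Y=2, U=0, W=0, X=1) weight 1/252
  (Z=0, Y=2, U=0, W=1, X=0) weight 1/126
  (Z=0, Y=2, U=0, W=1, X=1) weight 1/126
  (Z=1, Y=1, U=1, W=0, X=0) weight 1/216
  (Z=1, Y=1, U=1, W=0, X=1) weight 1/216
  (Z=1, Y=1, U=1, W=1, X=0) weight 1/108
  (Z=1, Y=1, U=1, W=1, X=1) weight 1/108
  … 4 more
Group by U:
  weight(U=0) = 1/21
  weight(U=1) = 1/36
Total weight = 1/21 + 1/36 = 19/252
P(U=0 | obs) = 1/21 / 19/252 = 12/19
P(U=1 | obs) = 1/36 / 19/252 = 7/19

P(U = 0 | obs) = 12/19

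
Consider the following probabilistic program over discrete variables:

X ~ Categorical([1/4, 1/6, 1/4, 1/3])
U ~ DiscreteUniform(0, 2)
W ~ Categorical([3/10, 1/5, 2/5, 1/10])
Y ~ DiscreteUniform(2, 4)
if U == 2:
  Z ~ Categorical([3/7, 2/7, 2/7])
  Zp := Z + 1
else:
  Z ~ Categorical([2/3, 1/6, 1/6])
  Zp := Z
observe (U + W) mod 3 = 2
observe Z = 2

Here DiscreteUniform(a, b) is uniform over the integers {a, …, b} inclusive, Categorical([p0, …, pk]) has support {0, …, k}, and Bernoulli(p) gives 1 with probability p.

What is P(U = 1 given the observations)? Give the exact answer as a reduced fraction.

Enumerate traces; 48 have nonzero weight after conditioning:
  (X=0, U=0, W=2, Y=2, Z=2) weight 1/540
  (X=0, U=0, W=2, Y=3, Z=2) weight 1/540
  (X=0, U=0, W=2, Y=4, Z=2) weight 1/540
  (X=0, U=1, W=1, Y=2, Z=2) weight 1/1080
  (X=0, U=1, W=1, Y=3, Z=2) weight 1/1080
  (X=0, U=1, W=1, Y=4, Z=2) weight 1/1080
  (X=0, U=2, W=0, Y=2, Z=2) weight 1/420
  (X=0, U=2, W=0, Y=3, Z=2) weight 1/420
  … 40 more
Group by U:
  weight(U=0) = 1/45
  weight(U=1) = 1/90
  weight(U=2) = 4/105
Total weight = 1/45 + 1/90 + 4/105 = 1/14
P(U=0 | obs) = 1/45 / 1/14 = 14/45
P(U=1 | obs) = 1/90 / 1/14 = 7/45
P(U=2 | obs) = 4/105 / 1/14 = 8/15

P(U = 1 | obs) = 7/45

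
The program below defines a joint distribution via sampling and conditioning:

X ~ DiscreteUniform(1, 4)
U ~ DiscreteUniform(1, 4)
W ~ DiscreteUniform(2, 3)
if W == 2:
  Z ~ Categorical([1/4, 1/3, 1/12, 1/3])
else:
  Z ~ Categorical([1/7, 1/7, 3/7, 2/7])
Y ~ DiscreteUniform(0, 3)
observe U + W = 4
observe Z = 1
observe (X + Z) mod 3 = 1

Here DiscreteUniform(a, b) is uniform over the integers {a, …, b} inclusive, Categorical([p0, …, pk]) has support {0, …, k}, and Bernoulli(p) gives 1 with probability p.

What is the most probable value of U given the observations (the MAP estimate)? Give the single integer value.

Enumerate traces; 8 have nonzero weight after conditioning:
  (X=3, U=1, W=3, Z=1, Y=0) weight 1/896
  (X=3, U=1, W=3, Z=1, Y=1) weight 1/896
  (X=3, U=1, W=3, Z=1, Y=2) weight 1/896
  (X=3, U=1, W=3, Z=1, Y=3) weight 1/896
  (X=3, U=2, W=2, Z=1, Y=0) weight 1/384
  (X=3, U=2, W=2, Z=1, Y=1) weight 1/384
  (X=3, U=2, W=2, Z=1, Y=2) weight 1/384
  (X=3, U=2, W=2, Z=1, Y=3) weight 1/384
Group by U:
  weight(U=1) = 1/224
  weight(U=2) = 1/96
Total weight = 1/224 + 1/96 = 5/336
P(U=1 | obs) = 1/224 / 5/336 = 3/10
P(U=2 | obs) = 1/96 / 5/336 = 7/10
argmax = 2

argmax_v P(U = v | obs) = 2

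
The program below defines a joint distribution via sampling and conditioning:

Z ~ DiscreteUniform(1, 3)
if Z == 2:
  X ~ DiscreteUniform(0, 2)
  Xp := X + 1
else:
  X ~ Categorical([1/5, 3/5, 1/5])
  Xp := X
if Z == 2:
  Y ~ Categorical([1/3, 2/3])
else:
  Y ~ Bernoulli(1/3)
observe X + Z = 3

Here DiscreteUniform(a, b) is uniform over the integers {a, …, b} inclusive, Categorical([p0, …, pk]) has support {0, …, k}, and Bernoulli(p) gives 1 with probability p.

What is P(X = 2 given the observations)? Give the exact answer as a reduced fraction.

P(X = 2 | obs) = 3/11

Enumerate traces; 6 have nonzero weight after conditioning:
  (Z=1, X=2, Y=0) weight 2/45
  (Z=1, X=2, Y=1) weight 1/45
  (Z=2, X=1, Y=0) weight 1/27
  (Z=2, X=1, Y=1) weight 2/27
  (Z=3, X=0, Y=0) weight 2/45
  (Z=3, X=0, Y=1) weight 1/45
Group by X:
  weight(X=0) = 1/15
  weight(X=1) = 1/9
  weight(X=2) = 1/15
Total weight = 1/15 + 1/9 + 1/15 = 11/45
P(X=0 | obs) = 1/15 / 11/45 = 3/11
P(X=1 | obs) = 1/9 / 11/45 = 5/11
P(X=2 | obs) = 1/15 / 11/45 = 3/11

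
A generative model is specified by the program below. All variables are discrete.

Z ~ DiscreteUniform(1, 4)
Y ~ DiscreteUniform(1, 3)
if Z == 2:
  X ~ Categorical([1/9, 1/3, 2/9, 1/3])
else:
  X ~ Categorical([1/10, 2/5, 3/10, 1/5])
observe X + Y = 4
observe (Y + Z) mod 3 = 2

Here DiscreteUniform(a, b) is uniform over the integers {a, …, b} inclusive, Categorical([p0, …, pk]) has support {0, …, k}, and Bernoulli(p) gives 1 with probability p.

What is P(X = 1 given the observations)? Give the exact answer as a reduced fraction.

P(X = 1 | obs) = 10/31

Enumerate traces; 4 have nonzero weight after conditioning:
  (Z=1, Y=1, X=3) weight 1/60
  (Z=2, Y=3, X=1) weight 1/36
  (Z=3, Y=2, X=2) weight 1/40
  (Z=4, Y=1, X=3) weight 1/60
Group by X:
  weight(X=1) = 1/36
  weight(X=2) = 1/40
  weight(X=3) = 1/30
Total weight = 1/36 + 1/40 + 1/30 = 31/360
P(X=1 | obs) = 1/36 / 31/360 = 10/31
P(X=2 | obs) = 1/40 / 31/360 = 9/31
P(X=3 | obs) = 1/30 / 31/360 = 12/31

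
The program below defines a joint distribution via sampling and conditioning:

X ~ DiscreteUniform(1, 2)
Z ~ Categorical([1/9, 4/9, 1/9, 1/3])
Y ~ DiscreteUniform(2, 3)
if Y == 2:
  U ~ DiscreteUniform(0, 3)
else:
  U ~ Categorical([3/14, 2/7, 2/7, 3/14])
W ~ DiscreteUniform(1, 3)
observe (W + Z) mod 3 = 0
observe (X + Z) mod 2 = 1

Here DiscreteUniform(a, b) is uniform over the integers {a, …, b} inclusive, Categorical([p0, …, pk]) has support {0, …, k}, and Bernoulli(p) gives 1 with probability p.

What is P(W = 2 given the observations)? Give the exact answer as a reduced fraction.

P(W = 2 | obs) = 4/9

Enumerate traces; 32 have nonzero weight after conditioning:
  (X=1, Z=0, Y=2, U=0, W=3) weight 1/432
  (X=1, Z=0, Y=2, U=1, W=3) weight 1/432
  (X=1, Z=0, Y=2, U=2, W=3) weight 1/432
  (X=1, Z=0, Y=2, U=3, W=3) weight 1/432
  (X=1, Z=0, Y=3, U=0, W=3) weight 1/504
  (X=1, Z=0, Y=3, U=1, W=3) weight 1/378
  (X=1, Z=0, Y=3, U=2, W=3) weight 1/378
  (X=1, Z=0, Y=3, U=3, W=3) weight 1/504
  (X=1, Z=2, Y=2, U=0, W=1) weight 1/432
  (X=2, Z=1, Y=2, U=0, W=2) weight 1/108
  … 22 more
Group by W:
  weight(W=1) = 1/54
  weight(W=2) = 2/27
  weight(W=3) = 2/27
Total weight = 1/54 + 2/27 + 2/27 = 1/6
P(W=1 | obs) = 1/54 / 1/6 = 1/9
P(W=2 | obs) = 2/27 / 1/6 = 4/9
P(W=3 | obs) = 2/27 / 1/6 = 4/9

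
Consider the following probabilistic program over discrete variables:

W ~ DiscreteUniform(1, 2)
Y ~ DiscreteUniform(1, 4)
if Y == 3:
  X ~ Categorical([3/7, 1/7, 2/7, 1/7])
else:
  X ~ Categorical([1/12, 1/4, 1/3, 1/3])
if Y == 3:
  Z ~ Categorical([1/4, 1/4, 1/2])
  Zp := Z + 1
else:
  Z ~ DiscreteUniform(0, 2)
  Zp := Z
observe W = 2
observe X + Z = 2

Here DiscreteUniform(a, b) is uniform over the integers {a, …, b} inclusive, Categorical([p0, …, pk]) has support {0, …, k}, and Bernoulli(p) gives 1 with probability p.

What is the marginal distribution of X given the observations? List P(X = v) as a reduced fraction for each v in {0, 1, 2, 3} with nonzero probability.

Enumerate traces; 12 have nonzero weight after conditioning:
  (W=2, Y=1, X=0, Z=2) weight 1/288
  (W=2, Y=1, X=1, Z=1) weight 1/96
  (W=2, Y=1, X=2, Z=0) weight 1/72
  (W=2, Y=2, X=0, Z=2) weight 1/288
  (W=2, Y=2, X=1, Z=1) weight 1/96
  (W=2, Y=2, X=2, Z=0) weight 1/72
  (W=2, Y=3, X=0, Z=2) weight 3/112
  (W=2, Y=3, X=1, Z=1) weight 1/224
  … 4 more
Group by X:
  weight(X=0) = 25/672
  weight(X=1) = 1/28
  weight(X=2) = 17/336
Total weight = 25/672 + 1/28 + 17/336 = 83/672
P(X=0 | obs) = 25/672 / 83/672 = 25/83
P(X=1 | obs) = 1/28 / 83/672 = 24/83
P(X=2 | obs) = 17/336 / 83/672 = 34/83

P(X=0) = 25/83, P(X=1) = 24/83, P(X=2) = 34/83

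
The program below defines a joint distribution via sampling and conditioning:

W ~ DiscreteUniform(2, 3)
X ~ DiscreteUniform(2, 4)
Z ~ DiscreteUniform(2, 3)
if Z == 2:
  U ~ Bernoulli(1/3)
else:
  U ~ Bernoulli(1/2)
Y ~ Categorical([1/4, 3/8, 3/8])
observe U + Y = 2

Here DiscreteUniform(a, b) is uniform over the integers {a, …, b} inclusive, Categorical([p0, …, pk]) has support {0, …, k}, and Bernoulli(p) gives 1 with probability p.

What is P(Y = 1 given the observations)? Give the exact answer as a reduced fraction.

P(Y = 1 | obs) = 5/12

Enumerate traces; 24 have nonzero weight after conditioning:
  (W=2, X=2, Z=2, U=0, Y=2) weight 1/48
  (W=2, X=2, Z=2, U=1, Y=1) weight 1/96
  (W=2, X=2, Z=3, U=0, Y=2) weight 1/64
  (W=2, X=2, Z=3, U=1, Y=1) weight 1/64
  (W=2, X=3, Z=2, U=0, Y=2) weight 1/48
  (W=2, X=3, Z=2, U=1, Y=1) weight 1/96
  (W=2, X=3, Z=3, U=0, Y=2) weight 1/64
  (W=2, X=3, Z=3, U=1, Y=1) weight 1/64
  … 16 more
Group by Y:
  weight(Y=1) = 5/32
  weight(Y=2) = 7/32
Total weight = 5/32 + 7/32 = 3/8
P(Y=1 | obs) = 5/32 / 3/8 = 5/12
P(Y=2 | obs) = 7/32 / 3/8 = 7/12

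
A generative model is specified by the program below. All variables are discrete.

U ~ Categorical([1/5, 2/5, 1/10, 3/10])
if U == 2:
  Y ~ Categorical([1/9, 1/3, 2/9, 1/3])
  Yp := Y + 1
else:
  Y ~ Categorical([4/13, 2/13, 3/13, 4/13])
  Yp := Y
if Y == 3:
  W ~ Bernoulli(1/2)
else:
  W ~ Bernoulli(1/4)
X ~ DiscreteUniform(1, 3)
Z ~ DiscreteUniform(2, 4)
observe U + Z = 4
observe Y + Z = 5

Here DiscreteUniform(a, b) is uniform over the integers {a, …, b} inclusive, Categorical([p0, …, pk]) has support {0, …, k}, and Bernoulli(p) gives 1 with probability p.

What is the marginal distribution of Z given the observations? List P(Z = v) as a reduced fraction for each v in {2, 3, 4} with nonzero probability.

Enumerate traces; 18 have nonzero weight after conditioning:
  (U=0, Y=1, W=0, X=1, Z=4) weight 1/390
  (U=0, Y=1, W=0, X=2, Z=4) weight 1/390
  (U=0, Y=1, W=0, X=3, Z=4) weight 1/390
  (U=0, Y=1, W=1, X=1, Z=4) weight 1/1170
  (U=0, Y=1, W=1, X=2, Z=4) weight 1/1170
  (U=0, Y=1, W=1, X=3, Z=4) weight 1/1170
  (U=1, Y=2, W=0, X=1, Z=3) weight 1/130
  (U=1, Y=2, W=0, X=2, Z=3) weight 1/130
  (U=2, Y=3, W=0, X=1, Z=2) weight 1/540
  … 9 more
Group by Z:
  weight(Z=2) = 1/90
  weight(Z=3) = 2/65
  weight(Z=4) = 2/195
Total weight = 1/90 + 2/65 + 2/195 = 61/1170
P(Z=2 | obs) = 1/90 / 61/1170 = 13/61
P(Z=3 | obs) = 2/65 / 61/1170 = 36/61
P(Z=4 | obs) = 2/195 / 61/1170 = 12/61

P(Z=2) = 13/61, P(Z=3) = 36/61, P(Z=4) = 12/61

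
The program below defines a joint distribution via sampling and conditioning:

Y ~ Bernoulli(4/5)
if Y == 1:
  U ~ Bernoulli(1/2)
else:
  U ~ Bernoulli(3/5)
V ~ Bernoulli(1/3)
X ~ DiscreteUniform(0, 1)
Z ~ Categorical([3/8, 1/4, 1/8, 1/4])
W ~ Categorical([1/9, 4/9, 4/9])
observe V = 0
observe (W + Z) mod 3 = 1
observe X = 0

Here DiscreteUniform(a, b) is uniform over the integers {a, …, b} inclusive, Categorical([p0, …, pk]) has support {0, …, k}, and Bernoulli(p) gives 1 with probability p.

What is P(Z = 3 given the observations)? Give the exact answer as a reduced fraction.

Enumerate traces; 16 have nonzero weight after conditioning:
  (Y=0, U=0, V=0, X=0, Z=0, W=1) weight 1/225
  (Y=0, U=0, V=0, X=0, Z=1, W=0) weight 1/1350
  (Y=0, U=0, V=0, X=0, Z=2, W=2) weight 1/675
  (Y=0, U=0, V=0, X=0, Z=3, W=1) weight 2/675
  (Y=0, U=1, V=0, X=0, Z=0, W=1) weight 1/150
  (Y=0, U=1, V=0, X=0, Z=1, W=0) weight 1/900
  (Y=0, U=1, V=0, X=0, Z=2, W=2) weight 1/450
  (Y=0, U=1, V=0, X=0, Z=3, W=1) weight 1/225
  … 8 more
Group by Z:
  weight(Z=0) = 1/18
  weight(Z=1) = 1/108
  weight(Z=2) = 1/54
  weight(Z=3) = 1/27
Total weight = 1/18 + 1/108 + 1/54 + 1/27 = 13/108
P(Z=0 | obs) = 1/18 / 13/108 = 6/13
P(Z=1 | obs) = 1/108 / 13/108 = 1/13
P(Z=2 | obs) = 1/54 / 13/108 = 2/13
P(Z=3 | obs) = 1/27 / 13/108 = 4/13

P(Z = 3 | obs) = 4/13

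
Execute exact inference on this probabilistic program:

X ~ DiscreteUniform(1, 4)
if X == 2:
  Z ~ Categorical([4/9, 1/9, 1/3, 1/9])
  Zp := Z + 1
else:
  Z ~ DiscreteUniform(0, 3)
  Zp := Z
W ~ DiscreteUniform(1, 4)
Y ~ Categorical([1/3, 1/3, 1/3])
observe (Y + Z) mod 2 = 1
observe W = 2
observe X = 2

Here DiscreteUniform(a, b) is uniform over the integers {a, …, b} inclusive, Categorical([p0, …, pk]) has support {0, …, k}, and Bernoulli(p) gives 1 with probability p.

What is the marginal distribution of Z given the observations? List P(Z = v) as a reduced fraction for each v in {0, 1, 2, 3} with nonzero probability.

Enumerate traces; 6 have nonzero weight after conditioning:
  (X=2, Z=0, W=2, Y=1) weight 1/108
  (X=2, Z=1, W=2, Y=0) weight 1/432
  (X=2, Z=1, W=2, Y=2) weight 1/432
  (X=2, Z=2, W=2, Y=1) weight 1/144
  (X=2, Z=3, W=2, Y=0) weight 1/432
  (X=2, Z=3, W=2, Y=2) weight 1/432
Group by Z:
  weight(Z=0) = 1/108
  weight(Z=1) = 1/216
  weight(Z=2) = 1/144
  weight(Z=3) = 1/216
Total weight = 1/108 + 1/216 + 1/144 + 1/216 = 11/432
P(Z=0 | obs) = 1/108 / 11/432 = 4/11
P(Z=1 | obs) = 1/216 / 11/432 = 2/11
P(Z=2 | obs) = 1/144 / 11/432 = 3/11
P(Z=3 | obs) = 1/216 / 11/432 = 2/11

P(Z=0) = 4/11, P(Z=1) = 2/11, P(Z=2) = 3/11, P(Z=3) = 2/11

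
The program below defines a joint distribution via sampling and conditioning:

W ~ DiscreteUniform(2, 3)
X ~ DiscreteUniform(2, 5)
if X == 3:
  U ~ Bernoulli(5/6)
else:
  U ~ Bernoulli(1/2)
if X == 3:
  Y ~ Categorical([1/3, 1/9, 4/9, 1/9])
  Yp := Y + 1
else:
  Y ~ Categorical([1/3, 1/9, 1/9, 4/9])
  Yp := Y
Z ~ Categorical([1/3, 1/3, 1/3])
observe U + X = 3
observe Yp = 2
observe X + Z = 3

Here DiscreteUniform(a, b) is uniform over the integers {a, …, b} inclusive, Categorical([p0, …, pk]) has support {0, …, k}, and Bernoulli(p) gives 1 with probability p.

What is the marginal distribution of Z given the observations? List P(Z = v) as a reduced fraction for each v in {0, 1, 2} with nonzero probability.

P(Z=0) = 1/4, P(Z=1) = 3/4

Enumerate traces; 4 have nonzero weight after conditioning:
  (W=2, X=2, U=1, Y=2, Z=1) weight 1/432
  (W=2, X=3, U=0, Y=1, Z=0) weight 1/1296
  (W=3, X=2, U=1, Y=2, Z=1) weight 1/432
  (W=3, X=3, U=0, Y=1, Z=0) weight 1/1296
Group by Z:
  weight(Z=0) = 1/648
  weight(Z=1) = 1/216
Total weight = 1/648 + 1/216 = 1/162
P(Z=0 | obs) = 1/648 / 1/162 = 1/4
P(Z=1 | obs) = 1/216 / 1/162 = 3/4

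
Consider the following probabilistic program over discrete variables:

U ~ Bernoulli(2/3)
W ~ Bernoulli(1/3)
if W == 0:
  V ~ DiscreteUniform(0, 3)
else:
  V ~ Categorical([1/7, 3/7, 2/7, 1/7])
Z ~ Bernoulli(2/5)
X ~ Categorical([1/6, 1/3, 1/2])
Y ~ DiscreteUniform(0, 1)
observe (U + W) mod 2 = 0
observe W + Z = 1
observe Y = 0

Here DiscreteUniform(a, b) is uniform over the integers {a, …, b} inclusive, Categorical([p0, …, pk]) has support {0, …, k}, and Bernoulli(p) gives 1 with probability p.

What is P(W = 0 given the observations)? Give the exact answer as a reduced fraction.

P(W = 0 | obs) = 2/5

Enumerate traces; 24 have nonzero weight after conditioning:
  (U=0, W=0, V=0, Z=1, X=0, Y=0) weight 1/540
  (U=0, W=0, V=0, Z=1, X=1, Y=0) weight 1/270
  (U=0, W=0, V=0, Z=1, X=2, Y=0) weight 1/180
  (U=0, W=0, V=1, Z=1, X=0, Y=0) weight 1/540
  (U=0, W=0, V=1, Z=1, X=1, Y=0) weight 1/270
  (U=0, W=0, V=1, Z=1, X=2, Y=0) weight 1/180
  (U=0, W=0, V=2, Z=1, X=0, Y=0) weight 1/540
  (U=0, W=0, V=2, Z=1, X=1, Y=0) weight 1/270
  (U=1, W=1, V=0, Z=0, X=0, Y=0) weight 1/630
  … 15 more
Group by W:
  weight(W=0) = 2/45
  weight(W=1) = 1/15
Total weight = 2/45 + 1/15 = 1/9
P(W=0 | obs) = 2/45 / 1/9 = 2/5
P(W=1 | obs) = 1/15 / 1/9 = 3/5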